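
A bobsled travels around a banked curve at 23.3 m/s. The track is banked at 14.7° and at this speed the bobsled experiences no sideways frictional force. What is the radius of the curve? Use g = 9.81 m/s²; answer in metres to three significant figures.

211 m

Frictionless banking: tanθ = v²/(rg), so r = v²/(g tanθ).
r = (23.3)²/(9.81 × tan 14.7°) = 542.9/(9.81 × 0.2623) = 542.9/2.574 = 210.9 m.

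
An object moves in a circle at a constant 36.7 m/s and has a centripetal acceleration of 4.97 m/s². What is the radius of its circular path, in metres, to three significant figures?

271 m

a_c = v²/r ⇒ r = v²/a_c = (36.7)²/4.97 = 1347/4.97 = 271.0 m.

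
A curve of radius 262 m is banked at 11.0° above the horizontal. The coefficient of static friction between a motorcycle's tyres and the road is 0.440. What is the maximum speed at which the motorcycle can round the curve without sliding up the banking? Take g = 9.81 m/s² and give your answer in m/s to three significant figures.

42.2 m/s

At the maximum speed, friction acts down the slope at its limiting value f = μN. Radially (horizontal, toward centre): N sinθ + μN cosθ = mv²/r. Vertically: N cosθ − μN sinθ = mg.
Dividing: v² = r g (sinθ + μcosθ)/(cosθ − μsinθ).
sinθ + μcosθ = 0.1908 + 0.440×0.9816 = 0.6227; cosθ − μsinθ = 0.9816 − 0.440×0.1908 = 0.8977.
v² = 262 × 9.81 × 0.6227/0.8977 = 1783 m²/s², so v = 42.23 m/s.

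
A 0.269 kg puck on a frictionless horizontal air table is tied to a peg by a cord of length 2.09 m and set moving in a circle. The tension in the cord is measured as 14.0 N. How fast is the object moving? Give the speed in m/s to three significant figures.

T = m v²/r ⇒ v = √(T r / m) = √(14.0 × 2.09 / 0.269) = √108.8 = 10.43 m/s.

10.4 m/s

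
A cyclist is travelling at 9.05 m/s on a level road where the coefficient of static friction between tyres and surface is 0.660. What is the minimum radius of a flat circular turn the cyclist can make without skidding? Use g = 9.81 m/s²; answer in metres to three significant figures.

At the limit, μ_s m g = m v²/r, so r_min = v²/(μ_s g) = (9.05)²/(0.660 × 9.81) = 81.90/6.475 = 12.65 m.

12.6 m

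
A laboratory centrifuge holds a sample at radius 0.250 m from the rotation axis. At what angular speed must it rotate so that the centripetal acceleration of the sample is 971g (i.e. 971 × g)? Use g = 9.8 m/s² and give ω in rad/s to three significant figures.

Centripetal acceleration a_c = ω²r. Setting ω²r = 971g:
ω = √(971g / r) = √(971 × 9.8 / 0.250) = √38060 = 195.1 rad/s.

195 rad/s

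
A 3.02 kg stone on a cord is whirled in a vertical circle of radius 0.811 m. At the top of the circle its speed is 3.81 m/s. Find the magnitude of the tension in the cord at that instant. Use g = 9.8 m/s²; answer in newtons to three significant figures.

24.5 N

At the top, both T and the weight mg point inward (toward the centre), so T + mg = mv²/r.
T = m(v²/r − g) = 3.02 × ((3.81)²/0.811 − 9.8) = 3.02 × (17.90 − 9.8) = 3.02 × 8.099 = 24.46 N.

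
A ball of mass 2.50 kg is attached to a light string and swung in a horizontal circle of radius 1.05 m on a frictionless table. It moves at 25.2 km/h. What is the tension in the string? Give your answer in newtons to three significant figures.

v = 25.2 km/h = 25.2/3.6 = 7.000 m/s.
The tension is the only horizontal force, so it supplies the full centripetal force: T = m v²/r = 2.50 × (7.000)²/1.05 = 2.50 × 49.00/1.05 = 116.7 N.

117 N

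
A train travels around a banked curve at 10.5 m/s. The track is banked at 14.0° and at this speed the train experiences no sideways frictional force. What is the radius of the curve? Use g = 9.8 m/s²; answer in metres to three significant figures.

Frictionless banking: tanθ = v²/(rg), so r = v²/(g tanθ).
r = (10.5)²/(9.8 × tan 14.0°) = 110.2/(9.8 × 0.2493) = 110.2/2.443 = 45.12 m.

45.1 m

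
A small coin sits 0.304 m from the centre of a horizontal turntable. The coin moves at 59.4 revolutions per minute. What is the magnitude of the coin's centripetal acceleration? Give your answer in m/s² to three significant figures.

ω = 59.4 rev/min × 2π/60 = 6.220 rad/s, so v = ωr = 6.220 × 0.304 = 1.891 m/s.
a_c = v²/r = (1.891)²/0.304 = 3.576/0.304 = 11.76 m/s².

11.8 m/s²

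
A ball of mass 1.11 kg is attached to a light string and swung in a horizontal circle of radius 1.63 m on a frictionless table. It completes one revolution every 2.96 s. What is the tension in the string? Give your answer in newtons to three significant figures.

8.15 N

v = 2πr/T = 2π × 1.63/2.96 = 3.460 m/s.
The tension is the only horizontal force, so it supplies the full centripetal force: T = m v²/r = 1.11 × (3.460)²/1.63 = 1.11 × 11.97/1.63 = 8.152 N.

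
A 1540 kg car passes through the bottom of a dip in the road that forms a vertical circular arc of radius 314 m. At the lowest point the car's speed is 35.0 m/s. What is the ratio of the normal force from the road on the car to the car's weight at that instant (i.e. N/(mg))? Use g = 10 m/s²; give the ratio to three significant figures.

At the bottom, N − mg = mv²/r, so N = m(v²/r + g) and N/(mg) = v²/(rg) + 1 = (35.0)²/(314 × 10.0) + 1 = 0.3901 + 1 = 1.390.

1.39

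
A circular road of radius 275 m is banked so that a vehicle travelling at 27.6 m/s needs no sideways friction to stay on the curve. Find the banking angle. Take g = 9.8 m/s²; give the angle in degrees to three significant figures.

15.8°

With no friction, the horizontal component of the normal force provides the centripetal force: N sinθ = mv²/r, while N cosθ = mg vertically.
Dividing: tanθ = v²/(r g) = (27.6)²/(275 × 9.8) = 761.8/2695 = 0.2827.
θ = arctan(0.2827) = 15.78°.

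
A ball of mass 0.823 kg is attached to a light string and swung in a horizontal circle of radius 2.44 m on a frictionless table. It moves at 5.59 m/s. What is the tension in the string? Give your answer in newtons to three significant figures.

10.5 N

The tension is the only horizontal force, so it supplies the full centripetal force: T = m v²/r = 0.823 × (5.590)²/2.44 = 0.823 × 31.25/2.44 = 10.54 N.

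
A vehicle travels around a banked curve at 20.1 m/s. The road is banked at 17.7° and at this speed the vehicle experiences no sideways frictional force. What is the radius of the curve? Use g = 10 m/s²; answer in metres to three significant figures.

Frictionless banking: tanθ = v²/(rg), so r = v²/(g tanθ).
r = (20.1)²/(10.0 × tan 17.7°) = 404.0/(10.0 × 0.3191) = 404.0/3.191 = 126.6 m.

127 m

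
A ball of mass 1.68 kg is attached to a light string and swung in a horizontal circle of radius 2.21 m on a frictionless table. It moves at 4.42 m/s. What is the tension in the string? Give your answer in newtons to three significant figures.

The tension is the only horizontal force, so it supplies the full centripetal force: T = m v²/r = 1.68 × (4.420)²/2.21 = 1.68 × 19.54/2.21 = 14.85 N.

14.9 N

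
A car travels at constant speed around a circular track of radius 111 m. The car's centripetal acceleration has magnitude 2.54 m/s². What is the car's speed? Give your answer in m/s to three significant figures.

16.8 m/s

a_c = v²/r ⇒ v = √(a_c · r) = √(2.54 × 111) = √281.9 = 16.79 m/s.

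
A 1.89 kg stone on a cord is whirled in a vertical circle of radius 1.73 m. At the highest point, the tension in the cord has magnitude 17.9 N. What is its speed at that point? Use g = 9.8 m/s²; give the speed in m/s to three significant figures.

5.77 m/s

At the top, T + mg = mv²/r, so v = √(r(T/m + g)) = √(1.73 × (17.9/1.89 + 9.8)) = √(1.73 × 19.27) = √33.34 = 5.774 m/s.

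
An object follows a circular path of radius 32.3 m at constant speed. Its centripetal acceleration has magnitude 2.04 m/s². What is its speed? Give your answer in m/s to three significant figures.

8.12 m/s

a_c = v²/r ⇒ v = √(a_c · r) = √(2.04 × 32.3) = √65.89 = 8.117 m/s.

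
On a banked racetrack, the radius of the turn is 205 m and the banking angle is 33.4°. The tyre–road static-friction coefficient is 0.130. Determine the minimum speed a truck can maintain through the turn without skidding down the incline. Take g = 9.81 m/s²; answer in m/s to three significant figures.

31.3 m/s

At the minimum speed, friction acts up the slope at its limiting value f = μN. Radially (horizontal, toward centre): N sinθ − μN cosθ = mv²/r. Vertically: N cosθ + μN sinθ = mg.
Dividing: v² = r g (sinθ − μcosθ)/(cosθ + μsinθ).
sinθ − μcosθ = 0.5505 − 0.130×0.8348 = 0.4420; cosθ + μsinθ = 0.8348 + 0.130×0.5505 = 0.9064.
v² = 205 × 9.81 × 0.4420/0.9064 = 980.6 m²/s², so v = 31.31 m/s.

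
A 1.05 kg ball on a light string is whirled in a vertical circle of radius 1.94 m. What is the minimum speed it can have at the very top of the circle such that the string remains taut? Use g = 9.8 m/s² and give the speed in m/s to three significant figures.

At the highest point the centre is directly below, so both the weight and T act inward: T + mg = mv²/r.
At minimum speed T → 0, so mg = mv_min²/r ⇒ v_min = √(g r) = √(9.8 × 1.94) = 4.360 m/s.

4.36 m/s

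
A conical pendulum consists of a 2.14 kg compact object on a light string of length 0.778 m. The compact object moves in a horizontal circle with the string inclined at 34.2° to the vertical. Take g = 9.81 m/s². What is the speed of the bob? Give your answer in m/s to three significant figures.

The radius of the circle is r = L sinθ = 0.778 × sin 34.2° = 0.4373 m.
Horizontally T sinθ = mv²/r and vertically T cosθ = mg, so tanθ = v²/(rg).
v = √(r g tanθ) = √(0.4373 × 9.81 × 0.6796) = √2.915 = 1.707 m/s.

1.71 m/s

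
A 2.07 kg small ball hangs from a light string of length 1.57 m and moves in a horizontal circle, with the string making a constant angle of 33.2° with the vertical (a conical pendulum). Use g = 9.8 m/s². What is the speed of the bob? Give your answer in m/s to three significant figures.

The radius of the circle is r = L sinθ = 1.57 × sin 33.2° = 0.8597 m.
Horizontally T sinθ = mv²/r and vertically T cosθ = mg, so tanθ = v²/(rg).
v = √(r g tanθ) = √(0.8597 × 9.8 × 0.6544) = √5.513 = 2.348 m/s.

2.35 m/s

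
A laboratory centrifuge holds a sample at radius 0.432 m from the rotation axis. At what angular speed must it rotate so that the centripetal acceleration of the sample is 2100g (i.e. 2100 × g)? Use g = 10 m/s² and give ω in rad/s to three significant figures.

Centripetal acceleration a_c = ω²r. Setting ω²r = 2100g:
ω = √(2100g / r) = √(2100 × 10.0 / 0.432) = √48610 = 220.5 rad/s.

220 rad/s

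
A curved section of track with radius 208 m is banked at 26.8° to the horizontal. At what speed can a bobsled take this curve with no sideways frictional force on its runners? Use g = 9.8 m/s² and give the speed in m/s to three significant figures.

On a frictionless banked curve, N sinθ = mv²/r and N cosθ = mg, so tanθ = v²/(rg).
v = √(r g tanθ) = √(208 × 9.8 × tan 26.8°) = √(208 × 9.8 × 0.5051) = √1030 = 32.09 m/s.

32.1 m/s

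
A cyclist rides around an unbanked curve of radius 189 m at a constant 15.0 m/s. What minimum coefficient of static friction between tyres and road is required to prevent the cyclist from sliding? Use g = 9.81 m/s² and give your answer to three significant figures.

Friction provides the centripetal force: μ_s m g = m v²/r, so μ_s = v²/(g r) = (15.00)²/(9.81 × 189) = 225.0/1854 = 0.1214.

0.121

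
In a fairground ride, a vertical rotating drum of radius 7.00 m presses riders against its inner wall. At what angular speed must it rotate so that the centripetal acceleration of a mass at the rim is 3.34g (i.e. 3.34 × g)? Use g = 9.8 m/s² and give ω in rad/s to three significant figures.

Centripetal acceleration a_c = ω²r. Setting ω²r = 3.34g:
ω = √(3.34g / r) = √(3.34 × 9.8 / 7.00) = √4.676 = 2.162 rad/s.

2.16 rad/s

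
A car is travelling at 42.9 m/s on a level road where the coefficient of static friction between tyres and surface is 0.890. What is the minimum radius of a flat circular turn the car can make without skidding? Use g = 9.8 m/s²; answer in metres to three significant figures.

At the limit, μ_s m g = m v²/r, so r_min = v²/(μ_s g) = (42.9)²/(0.890 × 9.8) = 1840/8.722 = 211.0 m.

211 m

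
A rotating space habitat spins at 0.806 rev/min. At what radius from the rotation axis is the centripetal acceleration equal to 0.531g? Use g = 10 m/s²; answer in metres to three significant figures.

ω = 0.806 rev/min × 2π/60 = 0.08440 rad/s.
a_c = ω²r = 0.531g ⇒ r = 0.531 × 10.0 / (0.08440)² = 5.310/0.007124 = 745.4 m.

745 m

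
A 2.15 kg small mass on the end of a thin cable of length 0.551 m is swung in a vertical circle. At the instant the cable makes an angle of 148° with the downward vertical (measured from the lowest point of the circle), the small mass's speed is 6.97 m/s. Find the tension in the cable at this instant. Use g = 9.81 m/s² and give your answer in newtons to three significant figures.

172 N

Take the radial direction toward the centre of the circle as positive. The component of the weight along the string toward the centre is −mg cos φ (φ measured from the bottom), so Newton's second law along the string gives T − mg cos φ = m v²/r.
cos 148° = -0.8480, so T = m(v²/r + g cos φ) = 2.15 × ((6.97)²/0.551 + 9.81 × -0.8480) = 2.15 × (88.17 + (-8.319)) = 2.15 × 79.85 = 171.7 N.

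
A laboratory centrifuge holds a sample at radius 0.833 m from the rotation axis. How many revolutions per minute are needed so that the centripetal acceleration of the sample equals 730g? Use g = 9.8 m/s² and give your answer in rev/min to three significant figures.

Require ω²r = 730g, so ω = √(730 × 9.8/0.833) = 92.67 rad/s.
In rev/min: ω × 60/(2π) = 92.67 × 60/(2π) = 885.0 rev/min.

885 rev/min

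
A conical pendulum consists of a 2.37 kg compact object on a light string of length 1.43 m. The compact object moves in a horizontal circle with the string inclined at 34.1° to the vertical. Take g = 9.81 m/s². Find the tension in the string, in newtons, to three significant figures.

Vertically the bob has no acceleration, so T cosθ = mg.
T = mg/cosθ = 2.37 × 9.81 / cos 34.1° = 23.25/0.8281 = 28.08 N.

28.1 N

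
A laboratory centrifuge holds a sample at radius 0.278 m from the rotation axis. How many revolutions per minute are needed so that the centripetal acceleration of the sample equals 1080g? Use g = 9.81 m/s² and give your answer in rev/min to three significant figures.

1860 rev/min

Require ω²r = 1080g, so ω = √(1080 × 9.81/0.278) = 195.2 rad/s.
In rev/min: ω × 60/(2π) = 195.2 × 60/(2π) = 1864 rev/min.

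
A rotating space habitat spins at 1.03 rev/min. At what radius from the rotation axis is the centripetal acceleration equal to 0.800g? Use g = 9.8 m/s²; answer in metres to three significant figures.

674 m

ω = 1.03 rev/min × 2π/60 = 0.1079 rad/s.
a_c = ω²r = 0.800g ⇒ r = 0.800 × 9.8 / (0.1079)² = 7.840/0.01163 = 673.9 m.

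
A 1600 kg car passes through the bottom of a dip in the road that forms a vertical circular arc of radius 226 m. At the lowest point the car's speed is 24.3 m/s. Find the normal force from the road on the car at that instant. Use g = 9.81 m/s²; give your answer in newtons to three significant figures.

At the lowest point, N points up (toward the centre) and the weight mg points down (away from the centre), so the net inward force is N − mg = mv²/r.
N = m(v²/r + g) = 1600 × ((24.3)²/226 + 9.81) = 1600 × (2.613 + 9.81) = 1600 × 12.42 = 19880 N.

19900 N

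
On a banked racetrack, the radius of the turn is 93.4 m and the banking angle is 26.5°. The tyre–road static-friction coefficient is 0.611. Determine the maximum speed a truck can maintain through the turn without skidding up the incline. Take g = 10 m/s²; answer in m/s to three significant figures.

At the maximum speed, friction acts down the slope at its limiting value f = μN. Radially (horizontal, toward centre): N sinθ + μN cosθ = mv²/r. Vertically: N cosθ − μN sinθ = mg.
Dividing: v² = r g (sinθ + μcosθ)/(cosθ − μsinθ).
sinθ + μcosθ = 0.4462 + 0.611×0.8949 = 0.9930; cosθ − μsinθ = 0.8949 − 0.611×0.4462 = 0.6223.
v² = 93.4 × 10.0 × 0.9930/0.6223 = 1490 m²/s², so v = 38.61 m/s.

38.6 m/s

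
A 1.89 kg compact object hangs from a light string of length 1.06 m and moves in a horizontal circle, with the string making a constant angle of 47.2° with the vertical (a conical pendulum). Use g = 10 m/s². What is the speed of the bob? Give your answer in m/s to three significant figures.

The radius of the circle is r = L sinθ = 1.06 × sin 47.2° = 0.7778 m.
Horizontally T sinθ = mv²/r and vertically T cosθ = mg, so tanθ = v²/(rg).
v = √(r g tanθ) = √(0.7778 × 10.0 × 1.080) = √8.399 = 2.898 m/s.

2.90 m/s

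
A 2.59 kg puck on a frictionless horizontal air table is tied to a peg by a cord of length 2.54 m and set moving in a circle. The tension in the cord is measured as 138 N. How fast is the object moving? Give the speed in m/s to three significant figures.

T = m v²/r ⇒ v = √(T r / m) = √(138 × 2.54 / 2.59) = √135.3 = 11.63 m/s.

11.6 m/s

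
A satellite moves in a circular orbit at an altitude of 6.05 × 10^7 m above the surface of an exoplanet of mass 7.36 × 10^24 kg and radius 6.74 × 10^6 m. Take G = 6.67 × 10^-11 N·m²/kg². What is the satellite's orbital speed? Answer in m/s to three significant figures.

2700 m/s

Orbital radius r = R + h = 6.74 × 10^6 + 6.05 × 10^7 = 6.724 × 10^7 m.
Gravity supplies the centripetal force: G M m / r² = m v² / r, so v = √(GM/r).
v = √(6.67 × 10^-11 × 7.36 × 10^24 / 6.724 × 10^7) = √(7.301 × 10^6) = 2702 m/s.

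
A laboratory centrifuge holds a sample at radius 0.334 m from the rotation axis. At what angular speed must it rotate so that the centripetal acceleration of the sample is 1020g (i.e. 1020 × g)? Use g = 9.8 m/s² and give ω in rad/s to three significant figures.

Centripetal acceleration a_c = ω²r. Setting ω²r = 1020g:
ω = √(1020g / r) = √(1020 × 9.8 / 0.334) = √29930 = 173.0 rad/s.

173 rad/s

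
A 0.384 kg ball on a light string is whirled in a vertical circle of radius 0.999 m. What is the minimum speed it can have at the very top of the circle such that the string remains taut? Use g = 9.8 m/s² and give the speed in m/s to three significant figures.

3.13 m/s

At the top, both weight mg and T point toward the centre: T + mg = mv²/r.
At minimum speed T → 0, so mg = mv_min²/r ⇒ v_min = √(g r) = √(9.8 × 0.999) = 3.129 m/s.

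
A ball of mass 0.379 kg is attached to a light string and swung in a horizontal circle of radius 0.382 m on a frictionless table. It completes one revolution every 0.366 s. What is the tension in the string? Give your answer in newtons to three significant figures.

42.7 N

v = 2πr/T = 2π × 0.382/0.366 = 6.558 m/s.
The tension is the only horizontal force, so it supplies the full centripetal force: T = m v²/r = 0.379 × (6.558)²/0.382 = 0.379 × 43.01/0.382 = 42.67 N.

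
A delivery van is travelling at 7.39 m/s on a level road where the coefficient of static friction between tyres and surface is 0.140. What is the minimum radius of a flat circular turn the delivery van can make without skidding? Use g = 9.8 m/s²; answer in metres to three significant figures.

At the limit, μ_s m g = m v²/r, so r_min = v²/(μ_s g) = (7.39)²/(0.140 × 9.8) = 54.61/1.372 = 39.80 m.

39.8 m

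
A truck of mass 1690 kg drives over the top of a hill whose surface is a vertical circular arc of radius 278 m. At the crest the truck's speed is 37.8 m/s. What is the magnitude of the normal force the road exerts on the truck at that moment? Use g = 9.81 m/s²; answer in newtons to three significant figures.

7890 N

At the crest the centripetal acceleration points downward (toward the centre of the arc), so mg − N = mv²/r.
N = m(g − v²/r) = 1690 × (9.81 − (37.8)²/278) = 1690 × (9.81 − 5.140) = 1690 × 4.670 = 7893 N.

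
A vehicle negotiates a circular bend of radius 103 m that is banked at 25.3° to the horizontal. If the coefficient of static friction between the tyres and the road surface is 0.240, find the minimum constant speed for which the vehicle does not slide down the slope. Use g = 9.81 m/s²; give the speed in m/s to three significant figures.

At the minimum speed, friction acts up the slope at its limiting value f = μN. Radially (horizontal, toward centre): N sinθ − μN cosθ = mv²/r. Vertically: N cosθ + μN sinθ = mg.
Dividing: v² = r g (sinθ − μcosθ)/(cosθ + μsinθ).
sinθ − μcosθ = 0.4274 − 0.240×0.9041 = 0.2104; cosθ + μsinθ = 0.9041 + 0.240×0.4274 = 1.007.
v² = 103 × 9.81 × 0.2104/1.007 = 211.2 m²/s², so v = 14.53 m/s.

14.5 m/s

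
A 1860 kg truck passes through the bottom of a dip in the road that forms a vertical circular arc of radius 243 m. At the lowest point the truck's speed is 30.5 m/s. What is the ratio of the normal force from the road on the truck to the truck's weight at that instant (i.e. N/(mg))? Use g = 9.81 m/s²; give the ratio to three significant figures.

1.39

At the bottom, N − mg = mv²/r, so N = m(v²/r + g) and N/(mg) = v²/(rg) + 1 = (30.5)²/(243 × 9.81) + 1 = 0.3902 + 1 = 1.390.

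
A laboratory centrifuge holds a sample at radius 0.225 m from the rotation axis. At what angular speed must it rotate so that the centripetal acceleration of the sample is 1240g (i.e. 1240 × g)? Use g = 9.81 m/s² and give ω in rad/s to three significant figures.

Centripetal acceleration a_c = ω²r. Setting ω²r = 1240g:
ω = √(1240g / r) = √(1240 × 9.81 / 0.225) = √54060 = 232.5 rad/s.

233 rad/s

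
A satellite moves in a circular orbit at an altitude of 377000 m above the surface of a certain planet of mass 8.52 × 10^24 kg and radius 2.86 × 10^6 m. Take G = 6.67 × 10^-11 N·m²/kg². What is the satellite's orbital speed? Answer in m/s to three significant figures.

Orbital radius r = R + h = 2.86 × 10^6 + 377000 = 3.237 × 10^6 m.
Gravity supplies the centripetal force: G M m / r² = m v² / r, so v = √(GM/r).
v = √(6.67 × 10^-11 × 8.52 × 10^24 / 3.237 × 10^6) = √(1.756 × 10^8) = 13250 m/s.

13200 m/s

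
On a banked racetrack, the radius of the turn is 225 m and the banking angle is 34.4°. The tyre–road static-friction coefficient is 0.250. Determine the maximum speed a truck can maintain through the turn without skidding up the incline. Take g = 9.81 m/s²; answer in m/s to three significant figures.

49.9 m/s

At the maximum speed, friction acts down the slope at its limiting value f = μN. Radially (horizontal, toward centre): N sinθ + μN cosθ = mv²/r. Vertically: N cosθ − μN sinθ = mg.
Dividing: v² = r g (sinθ + μcosθ)/(cosθ − μsinθ).
sinθ + μcosθ = 0.5650 + 0.250×0.8251 = 0.7712; cosθ − μsinθ = 0.8251 − 0.250×0.5650 = 0.6839.
v² = 225 × 9.81 × 0.7712/0.6839 = 2489 m²/s², so v = 49.89 m/s.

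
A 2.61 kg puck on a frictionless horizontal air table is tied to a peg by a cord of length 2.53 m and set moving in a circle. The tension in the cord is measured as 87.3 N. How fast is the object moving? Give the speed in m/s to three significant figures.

T = m v²/r ⇒ v = √(T r / m) = √(87.3 × 2.53 / 2.61) = √84.62 = 9.199 m/s.

9.20 m/s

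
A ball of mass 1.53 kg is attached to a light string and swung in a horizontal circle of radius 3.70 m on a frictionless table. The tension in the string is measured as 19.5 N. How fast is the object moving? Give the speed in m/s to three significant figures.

T = m v²/r ⇒ v = √(T r / m) = √(19.5 × 3.70 / 1.53) = √47.16 = 6.867 m/s.

6.87 m/s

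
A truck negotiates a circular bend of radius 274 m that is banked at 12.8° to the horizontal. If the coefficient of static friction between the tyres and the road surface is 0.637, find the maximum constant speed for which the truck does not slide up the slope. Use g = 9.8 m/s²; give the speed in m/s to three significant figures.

At the maximum speed, friction acts down the slope at its limiting value f = μN. Radially (horizontal, toward centre): N sinθ + μN cosθ = mv²/r. Vertically: N cosθ − μN sinθ = mg.
Dividing: v² = r g (sinθ + μcosθ)/(cosθ − μsinθ).
sinθ + μcosθ = 0.2215 + 0.637×0.9751 = 0.8427; cosθ − μsinθ = 0.9751 − 0.637×0.2215 = 0.8340.
v² = 274 × 9.8 × 0.8427/0.8340 = 2713 m²/s², so v = 52.09 m/s.

52.1 m/s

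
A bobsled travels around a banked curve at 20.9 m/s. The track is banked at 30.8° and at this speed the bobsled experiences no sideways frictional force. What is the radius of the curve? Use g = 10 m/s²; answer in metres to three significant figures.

73.3 m

Frictionless banking: tanθ = v²/(rg), so r = v²/(g tanθ).
r = (20.9)²/(10.0 × tan 30.8°) = 436.8/(10.0 × 0.5961) = 436.8/5.961 = 73.28 m.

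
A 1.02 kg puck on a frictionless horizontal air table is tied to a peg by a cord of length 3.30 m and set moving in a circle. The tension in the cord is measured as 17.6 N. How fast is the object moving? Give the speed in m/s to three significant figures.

T = m v²/r ⇒ v = √(T r / m) = √(17.6 × 3.30 / 1.02) = √56.94 = 7.546 m/s.

7.55 m/s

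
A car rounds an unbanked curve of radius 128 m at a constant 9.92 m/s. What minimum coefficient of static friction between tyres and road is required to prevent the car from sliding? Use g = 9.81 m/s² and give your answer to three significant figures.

0.0784

Friction provides the centripetal force: μ_s m g = m v²/r, so μ_s = v²/(g r) = (9.920)²/(9.81 × 128) = 98.41/1256 = 0.07837.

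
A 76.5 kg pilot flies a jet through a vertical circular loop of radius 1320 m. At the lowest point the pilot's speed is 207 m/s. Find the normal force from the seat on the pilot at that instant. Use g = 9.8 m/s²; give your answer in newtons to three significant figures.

At the lowest point, N points up (toward the centre) and the weight mg points down (away from the centre), so the net inward force is N − mg = mv²/r.
N = m(v²/r + g) = 76.5 × ((207)²/1320 + 9.8) = 76.5 × (32.46 + 9.8) = 76.5 × 42.26 = 3233 N.

3230 N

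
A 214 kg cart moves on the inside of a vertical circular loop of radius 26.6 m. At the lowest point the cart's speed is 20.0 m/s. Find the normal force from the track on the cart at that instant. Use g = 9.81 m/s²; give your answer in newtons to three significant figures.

5320 N

At the lowest point, N points up (toward the centre) and the weight mg points down (away from the centre), so the net inward force is N − mg = mv²/r.
N = m(v²/r + g) = 214 × ((20.0)²/26.6 + 9.81) = 214 × (15.04 + 9.81) = 214 × 24.85 = 5317 N.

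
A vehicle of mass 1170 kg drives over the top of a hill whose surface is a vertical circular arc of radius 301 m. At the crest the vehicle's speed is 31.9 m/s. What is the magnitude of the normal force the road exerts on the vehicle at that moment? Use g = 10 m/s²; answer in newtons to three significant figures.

At the crest the centripetal acceleration points downward (toward the centre of the arc), so mg − N = mv²/r.
N = m(g − v²/r) = 1170 × (10.0 − (31.9)²/301) = 1170 × (10.0 − 3.381) = 1170 × 6.619 = 7745 N.

7740 N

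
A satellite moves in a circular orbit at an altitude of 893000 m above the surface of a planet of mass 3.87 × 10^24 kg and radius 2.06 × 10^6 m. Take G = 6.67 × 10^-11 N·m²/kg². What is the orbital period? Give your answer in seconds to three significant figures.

1980 s

r = R + h = 2.06 × 10^6 + 893000 = 2.953 × 10^6 m. Gravity provides the centripetal force: G M m / r² = m v² / r ⇒ v = √(GM/r) = 9349 m/s.
T = 2πr/v = 2π × 2.953 × 10^6 / 9349 = 1985 s.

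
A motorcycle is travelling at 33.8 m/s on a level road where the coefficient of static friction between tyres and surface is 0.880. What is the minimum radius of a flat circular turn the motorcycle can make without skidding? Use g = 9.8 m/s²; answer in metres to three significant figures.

At the limit, μ_s m g = m v²/r, so r_min = v²/(μ_s g) = (33.8)²/(0.880 × 9.8) = 1142/8.624 = 132.5 m.

132 m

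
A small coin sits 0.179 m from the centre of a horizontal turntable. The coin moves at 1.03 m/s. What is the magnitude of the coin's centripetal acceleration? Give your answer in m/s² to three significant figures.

a_c = v²/r = (1.030)²/0.179 = 1.061/0.179 = 5.927 m/s².

5.93 m/s²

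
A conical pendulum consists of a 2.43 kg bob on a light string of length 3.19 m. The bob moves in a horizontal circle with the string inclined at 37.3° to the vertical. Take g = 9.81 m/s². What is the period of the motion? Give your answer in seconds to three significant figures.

r = L sinθ = 1.933 m. From T sinθ = mω²r and T cosθ = mg: tanθ = ω²r/g, so ω² = g tanθ / r = g/(L cosθ).
ω = √(g/(L cosθ)) = √(9.81/(3.19 × 0.7955)) = √3.866 = 1.966 rad/s.
Period = 2π/ω = 3.196 s.

3.20 s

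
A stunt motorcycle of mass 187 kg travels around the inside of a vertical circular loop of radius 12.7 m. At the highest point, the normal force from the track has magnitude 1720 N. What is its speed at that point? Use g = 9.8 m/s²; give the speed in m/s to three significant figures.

At the top, N + mg = mv²/r, so v = √(r(N/m + g)) = √(12.7 × (1720/187 + 9.8)) = √(12.7 × 19.00) = √241.3 = 15.53 m/s.

15.5 m/s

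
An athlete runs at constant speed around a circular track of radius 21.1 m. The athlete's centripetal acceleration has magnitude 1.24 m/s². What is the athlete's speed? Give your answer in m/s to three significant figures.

a_c = v²/r ⇒ v = √(a_c · r) = √(1.24 × 21.1) = √26.16 = 5.115 m/s.

5.12 m/s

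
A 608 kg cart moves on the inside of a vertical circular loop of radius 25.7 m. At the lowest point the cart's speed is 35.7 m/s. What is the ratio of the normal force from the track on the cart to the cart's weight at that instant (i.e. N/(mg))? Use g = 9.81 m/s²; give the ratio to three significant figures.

At the bottom, N − mg = mv²/r, so N = m(v²/r + g) and N/(mg) = v²/(rg) + 1 = (35.7)²/(25.7 × 9.81) + 1 = 5.055 + 1 = 6.055.

6.06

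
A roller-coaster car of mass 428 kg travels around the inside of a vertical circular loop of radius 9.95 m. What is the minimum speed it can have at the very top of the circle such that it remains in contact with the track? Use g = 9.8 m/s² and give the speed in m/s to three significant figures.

9.87 m/s

At the highest point the centre is directly below, so both the weight and N act inward: N + mg = mv²/r.
At minimum speed N → 0, so mg = mv_min²/r ⇒ v_min = √(g r) = √(9.8 × 9.95) = 9.875 m/s.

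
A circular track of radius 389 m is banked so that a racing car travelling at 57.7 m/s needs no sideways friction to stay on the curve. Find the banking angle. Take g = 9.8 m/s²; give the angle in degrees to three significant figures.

With no friction, the horizontal component of the normal force provides the centripetal force: N sinθ = mv²/r, while N cosθ = mg vertically.
Dividing: tanθ = v²/(r g) = (57.7)²/(389 × 9.8) = 3329/3812 = 0.8733.
θ = arctan(0.8733) = 41.13°.

41.1°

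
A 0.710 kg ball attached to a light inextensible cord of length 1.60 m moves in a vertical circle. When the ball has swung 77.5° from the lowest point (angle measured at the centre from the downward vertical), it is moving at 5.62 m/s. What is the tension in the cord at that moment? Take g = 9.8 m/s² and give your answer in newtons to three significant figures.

Take the radial direction toward the centre of the circle as positive. The component of the weight along the string toward the centre is −mg cos φ (φ measured from the bottom), so Newton's second law along the string gives T − mg cos φ = m v²/r.
cos 77.5° = 0.2164, so T = m(v²/r + g cos φ) = 0.710 × ((5.62)²/1.60 + 9.8 × 0.2164) = 0.710 × (19.74 + (2.121)) = 0.710 × 21.86 = 15.52 N.

15.5 N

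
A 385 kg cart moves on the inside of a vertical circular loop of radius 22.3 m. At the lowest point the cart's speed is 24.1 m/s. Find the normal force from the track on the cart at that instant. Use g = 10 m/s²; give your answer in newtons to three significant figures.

At the lowest point, N points up (toward the centre) and the weight mg points down (away from the centre), so the net inward force is N − mg = mv²/r.
N = m(v²/r + g) = 385 × ((24.1)²/22.3 + 10.0) = 385 × (26.05 + 10.0) = 385 × 36.05 = 13880 N.

13900 N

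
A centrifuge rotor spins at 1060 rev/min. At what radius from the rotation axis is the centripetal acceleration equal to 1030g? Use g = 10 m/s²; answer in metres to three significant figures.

0.836 m

ω = 1060 rev/min × 2π/60 = 111.0 rad/s.
a_c = ω²r = 1030g ⇒ r = 1030 × 10.0 / (111.0)² = 10300/12320 = 0.8359 m.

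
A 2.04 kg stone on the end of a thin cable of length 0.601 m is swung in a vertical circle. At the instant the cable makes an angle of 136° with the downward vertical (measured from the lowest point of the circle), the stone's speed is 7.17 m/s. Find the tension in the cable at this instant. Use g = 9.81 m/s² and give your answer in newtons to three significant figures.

160 N

Take the radial direction toward the centre of the circle as positive. The component of the weight along the string toward the centre is −mg cos φ (φ measured from the bottom), so Newton's second law along the string gives T − mg cos φ = m v²/r.
cos 136° = -0.7193, so T = m(v²/r + g cos φ) = 2.04 × ((7.17)²/0.601 + 9.81 × -0.7193) = 2.04 × (85.54 + (-7.057)) = 2.04 × 78.48 = 160.1 N.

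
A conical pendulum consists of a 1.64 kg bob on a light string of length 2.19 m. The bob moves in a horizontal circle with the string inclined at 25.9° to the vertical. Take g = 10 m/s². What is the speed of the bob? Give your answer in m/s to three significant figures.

2.16 m/s

The radius of the circle is r = L sinθ = 2.19 × sin 25.9° = 0.9566 m.
Horizontally T sinθ = mv²/r and vertically T cosθ = mg, so tanθ = v²/(rg).
v = √(r g tanθ) = √(0.9566 × 10.0 × 0.4856) = √4.645 = 2.155 m/s.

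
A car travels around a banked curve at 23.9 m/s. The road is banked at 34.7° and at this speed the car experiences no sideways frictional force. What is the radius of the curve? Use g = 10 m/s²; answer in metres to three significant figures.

Frictionless banking: tanθ = v²/(rg), so r = v²/(g tanθ).
r = (23.9)²/(10.0 × tan 34.7°) = 571.2/(10.0 × 0.6924) = 571.2/6.924 = 82.49 m.

82.5 m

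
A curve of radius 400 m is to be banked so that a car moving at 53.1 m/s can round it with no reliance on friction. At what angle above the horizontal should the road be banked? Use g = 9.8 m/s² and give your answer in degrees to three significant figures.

With no friction, the horizontal component of the normal force provides the centripetal force: N sinθ = mv²/r, while N cosθ = mg vertically.
Dividing: tanθ = v²/(r g) = (53.1)²/(400 × 9.8) = 2820/3920 = 0.7193.
θ = arctan(0.7193) = 35.73°.

35.7°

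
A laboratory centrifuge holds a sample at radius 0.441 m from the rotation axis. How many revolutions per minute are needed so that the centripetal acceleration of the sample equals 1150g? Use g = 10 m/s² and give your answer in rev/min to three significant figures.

1540 rev/min

Require ω²r = 1150g, so ω = √(1150 × 10.0/0.441) = 161.5 rad/s.
In rev/min: ω × 60/(2π) = 161.5 × 60/(2π) = 1542 rev/min.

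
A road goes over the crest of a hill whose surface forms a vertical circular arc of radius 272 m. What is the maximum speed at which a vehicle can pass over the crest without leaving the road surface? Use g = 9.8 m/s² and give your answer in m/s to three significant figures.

51.6 m/s

At the crest the centre of the circle is below the vehicle, so the net downward (centripetal) force is mg − N = mv²/r.
The vehicle leaves the road when N → 0, giving v_max = √(g r) = √(9.8 × 272) = 51.63 m/s.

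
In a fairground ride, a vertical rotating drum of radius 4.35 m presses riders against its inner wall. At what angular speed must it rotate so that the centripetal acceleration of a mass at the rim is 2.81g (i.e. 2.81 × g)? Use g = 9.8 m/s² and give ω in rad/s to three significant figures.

Centripetal acceleration a_c = ω²r. Setting ω²r = 2.81g:
ω = √(2.81g / r) = √(2.81 × 9.8 / 4.35) = √6.331 = 2.516 rad/s.

2.52 rad/s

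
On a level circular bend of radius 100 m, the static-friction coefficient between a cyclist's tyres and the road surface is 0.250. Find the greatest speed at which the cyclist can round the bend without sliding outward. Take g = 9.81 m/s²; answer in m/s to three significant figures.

15.7 m/s

On a flat curve, static friction is the only horizontal force, so it must supply the full centripetal force: μ_s m g = m v²/r.
Mass cancels: v_max = √(μ_s g r) = √(0.250 × 9.81 × 100) = √245.2 = 15.66 m/s.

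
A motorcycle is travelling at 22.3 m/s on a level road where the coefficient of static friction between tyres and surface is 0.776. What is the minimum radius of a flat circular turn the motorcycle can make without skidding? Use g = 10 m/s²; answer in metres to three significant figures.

At the limit, μ_s m g = m v²/r, so r_min = v²/(μ_s g) = (22.3)²/(0.776 × 10.0) = 497.3/7.760 = 64.08 m.

64.1 m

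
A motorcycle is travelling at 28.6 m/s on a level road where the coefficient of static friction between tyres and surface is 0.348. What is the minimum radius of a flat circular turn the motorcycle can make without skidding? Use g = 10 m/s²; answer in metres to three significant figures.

235 m

At the limit, μ_s m g = m v²/r, so r_min = v²/(μ_s g) = (28.6)²/(0.348 × 10.0) = 818.0/3.480 = 235.0 m.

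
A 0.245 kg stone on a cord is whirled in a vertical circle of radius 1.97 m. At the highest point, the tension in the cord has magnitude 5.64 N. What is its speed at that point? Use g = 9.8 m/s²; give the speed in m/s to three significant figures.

8.04 m/s

At the top, T + mg = mv²/r, so v = √(r(T/m + g)) = √(1.97 × (5.64/0.245 + 9.8)) = √(1.97 × 32.82) = √64.66 = 8.041 m/s.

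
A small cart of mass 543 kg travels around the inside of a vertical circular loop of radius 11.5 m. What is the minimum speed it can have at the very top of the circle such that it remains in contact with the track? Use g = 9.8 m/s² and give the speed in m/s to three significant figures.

10.6 m/s

At the top, both weight mg and N point toward the centre: N + mg = mv²/r.
At minimum speed N → 0, so mg = mv_min²/r ⇒ v_min = √(g r) = √(9.8 × 11.5) = 10.62 m/s.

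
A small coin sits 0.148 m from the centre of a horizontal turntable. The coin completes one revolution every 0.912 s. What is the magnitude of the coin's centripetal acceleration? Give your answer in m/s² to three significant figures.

7.02 m/s²

v = 2πr/T = 2π × 0.148/0.912 = 1.020 m/s.
a_c = v²/r = (1.020)²/0.148 = 1.040/0.148 = 7.025 m/s².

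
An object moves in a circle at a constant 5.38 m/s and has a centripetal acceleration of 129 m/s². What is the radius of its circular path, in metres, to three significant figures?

0.224 m

a_c = v²/r ⇒ r = v²/a_c = (5.38)²/129 = 28.94/129 = 0.2244 m.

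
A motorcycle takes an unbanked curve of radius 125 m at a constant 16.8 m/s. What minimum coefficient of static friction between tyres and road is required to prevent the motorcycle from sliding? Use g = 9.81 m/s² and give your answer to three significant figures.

Friction provides the centripetal force: μ_s m g = m v²/r, so μ_s = v²/(g r) = (16.80)²/(9.81 × 125) = 282.2/1226 = 0.2302.

0.230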